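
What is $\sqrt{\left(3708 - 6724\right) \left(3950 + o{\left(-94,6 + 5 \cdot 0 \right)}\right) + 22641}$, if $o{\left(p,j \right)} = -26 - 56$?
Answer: $i \sqrt{11643247} \approx 3412.2 i$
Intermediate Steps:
$o{\left(p,j \right)} = -82$
$\sqrt{\left(3708 - 6724\right) \left(3950 + o{\left(-94,6 + 5 \cdot 0 \right)}\right) + 22641} = \sqrt{\left(3708 - 6724\right) \left(3950 - 82\right) + 22641} = \sqrt{\left(-3016\right) 3868 + 22641} = \sqrt{-11665888 + 22641} = \sqrt{-11643247} = i \sqrt{11643247}$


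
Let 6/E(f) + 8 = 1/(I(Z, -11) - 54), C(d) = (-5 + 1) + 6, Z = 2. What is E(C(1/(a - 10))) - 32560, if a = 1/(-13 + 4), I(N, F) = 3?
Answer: -13317346/409 ≈ -32561.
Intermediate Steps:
a = -⅑ (a = 1/(-9) = -⅑ ≈ -0.11111)
C(d) = 2 (C(d) = -4 + 6 = 2)
E(f) = -306/409 (E(f) = 6/(-8 + 1/(3 - 54)) = 6/(-8 + 1/(-51)) = 6/(-8 - 1/51) = 6/(-409/51) = 6*(-51/409) = -306/409)
E(C(1/(a - 10))) - 32560 = -306/409 - 32560 = -13317346/409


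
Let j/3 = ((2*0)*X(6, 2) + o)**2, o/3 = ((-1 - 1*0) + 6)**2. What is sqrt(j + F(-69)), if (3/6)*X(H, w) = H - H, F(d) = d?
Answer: sqrt(16806) ≈ 129.64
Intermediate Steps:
X(H, w) = 0 (X(H, w) = 2*(H - H) = 2*0 = 0)
o = 75 (o = 3*((-1 - 1*0) + 6)**2 = 3*((-1 + 0) + 6)**2 = 3*(-1 + 6)**2 = 3*5**2 = 3*25 = 75)
j = 16875 (j = 3*((2*0)*0 + 75)**2 = 3*(0*0 + 75)**2 = 3*(0 + 75)**2 = 3*75**2 = 3*5625 = 16875)
sqrt(j + F(-69)) = sqrt(16875 - 69) = sqrt(16806)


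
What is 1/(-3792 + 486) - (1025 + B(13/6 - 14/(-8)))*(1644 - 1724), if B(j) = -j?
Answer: 270056119/3306 ≈ 81687.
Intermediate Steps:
1/(-3792 + 486) - (1025 + B(13/6 - 14/(-8)))*(1644 - 1724) = 1/(-3792 + 486) - (1025 - (13/6 - 14/(-8)))*(1644 - 1724) = 1/(-3306) - (1025 - (13*(⅙) - 14*(-⅛)))*(-80) = -1/3306 - (1025 - (13/6 + 7/4))*(-80) = -1/3306 - (1025 - 1*47/12)*(-80) = -1/3306 - (1025 - 47/12)*(-80) = -1/3306 - 12253*(-80)/12 = -1/3306 - 1*(-245060/3) = -1/3306 + 245060/3 = 270056119/3306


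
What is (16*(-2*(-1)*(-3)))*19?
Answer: -1824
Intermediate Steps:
(16*(-2*(-1)*(-3)))*19 = (16*(2*(-3)))*19 = (16*(-6))*19 = -96*19 = -1824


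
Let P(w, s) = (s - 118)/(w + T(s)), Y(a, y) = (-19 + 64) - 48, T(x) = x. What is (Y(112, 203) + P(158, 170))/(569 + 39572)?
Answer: -233/3291562 ≈ -7.0787e-5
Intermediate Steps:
Y(a, y) = -3 (Y(a, y) = 45 - 48 = -3)
P(w, s) = (-118 + s)/(s + w) (P(w, s) = (s - 118)/(w + s) = (-118 + s)/(s + w))
(Y(112, 203) + P(158, 170))/(569 + 39572) = (-3 + (-118 + 170)/(170 + 158))/(569 + 39572) = (-3 + 52/328)/40141 = (-3 + (1/328)*52)*(1/40141) = (-3 + 13/82)*(1/40141) = -233/82*1/40141 = -233/3291562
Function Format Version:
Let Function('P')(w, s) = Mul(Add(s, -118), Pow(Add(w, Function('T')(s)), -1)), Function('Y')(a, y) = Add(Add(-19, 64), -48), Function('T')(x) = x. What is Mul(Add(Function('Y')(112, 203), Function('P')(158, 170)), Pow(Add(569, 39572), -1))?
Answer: Rational(-233, 3291562) ≈ -7.0787e-5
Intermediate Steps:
Function('Y')(a, y) = -3 (Function('Y')(a, y) = Add(45, -48) = -3)
Function('P')(w, s) = Mul(Pow(Add(s, w), -1), Add(-118, s)) (Function('P')(w, s) = Mul(Add(s, -118), Pow(Add(w, s), -1)) = Mul(Add(-118, s), Pow(Add(s, w), -1)) = Mul(Pow(Add(s, w), -1), Add(-118, s)))
Mul(Add(Function('Y')(112, 203), Function('P')(158, 170)), Pow(Add(569, 39572), -1)) = Mul(Add(-3, Mul(Pow(Add(170, 158), -1), Add(-118, 170))), Pow(Add(569, 39572), -1)) = Mul(Add(-3, Mul(Pow(328, -1), 52)), Pow(40141, -1)) = Mul(Add(-3, Mul(Rational(1, 328), 52)), Rational(1, 40141)) = Mul(Add(-3, Rational(13, 82)), Rational(1, 40141)) = Mul(Rational(-233, 82), Rational(1, 40141)) = Rational(-233, 3291562)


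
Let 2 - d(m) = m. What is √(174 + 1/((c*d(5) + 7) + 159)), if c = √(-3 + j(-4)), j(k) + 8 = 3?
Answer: √(174 + 1/(166 - 6*I*√2)) ≈ 13.191 + 0.e-5*I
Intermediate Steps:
j(k) = -5 (j(k) = -8 + 3 = -5)
d(m) = 2 - m
c = 2*I*√2 (c = √(-3 - 5) = √(-8) = 2*I*√2 ≈ 2.8284*I)
√(174 + 1/((c*d(5) + 7) + 159)) = √(174 + 1/(((2*I*√2)*(2 - 1*5) + 7) + 159)) = √(174 + 1/(((2*I*√2)*(2 - 5) + 7) + 159)) = √(174 + 1/(((2*I*√2)*(-3) + 7) + 159)) = √(174 + 1/((-6*I*√2 + 7) + 159)) = √(174 + 1/((7 - 6*I*√2) + 159)) = √(174 + 1/(166 - 6*I*√2))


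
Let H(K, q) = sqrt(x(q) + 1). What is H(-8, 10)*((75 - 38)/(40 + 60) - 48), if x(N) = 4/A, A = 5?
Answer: -14289*sqrt(5)/500 ≈ -63.902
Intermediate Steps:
x(N) = 4/5
H(K, q) = 3*sqrt(5)/5 (H(K, q) = sqrt(4/5 + 1) = sqrt(9/5) = 3*sqrt(5)/5)
H(-8, 10)*((75 - 38)/(40 + 60) - 48) = (3*sqrt(5)/5)*((75 - 38)/(40 + 60) - 48) = (3*sqrt(5)/5)*(37/100 - 48) = (3*sqrt(5)/5)*(-4763/100) = -14289*sqrt(5)/500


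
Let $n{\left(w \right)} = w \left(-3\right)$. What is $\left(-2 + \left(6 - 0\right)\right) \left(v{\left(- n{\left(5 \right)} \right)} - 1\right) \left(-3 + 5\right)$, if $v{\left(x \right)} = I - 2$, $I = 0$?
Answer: $-24$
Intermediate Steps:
$n{\left(w \right)} = - 3 w$
$v{\left(x \right)} = -2$ ($v{\left(x \right)} = 0 - 2 = -2$)
$\left(-2 + \left(6 - 0\right)\right) \left(v{\left(- n{\left(5 \right)} \right)} - 1\right) \left(-3 + 5\right) = \left(-2 + \left(6 - 0\right)\right) \left(-2 - 1\right) \left(-3 + 5\right) = \left(-2 + \left(6 + 0\right)\right) \left(-3\right) 2 = \left(-2 + 6\right) \left(-3\right) 2 = 4 \left(-3\right) 2 = \left(-12\right) 2 = -24$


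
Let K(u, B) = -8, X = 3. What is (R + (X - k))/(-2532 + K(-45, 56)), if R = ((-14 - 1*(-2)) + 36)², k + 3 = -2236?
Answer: -1409/1270 ≈ -1.1094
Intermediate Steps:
k = -2239 (k = -3 - 2236 = -2239)
R = 576 (R = ((-14 + 2) + 36)² = (-12 + 36)² = 24² = 576)
(R + (X - k))/(-2532 + K(-45, 56)) = (576 + (3 - 1*(-2239)))/(-2532 - 8) = (576 + (3 + 2239))/(-2540) = (576 + 2242)*(-1/2540) = 2818*(-1/2540) = -1409/1270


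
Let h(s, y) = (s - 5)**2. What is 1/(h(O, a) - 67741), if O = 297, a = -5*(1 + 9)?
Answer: 1/17523 ≈ 5.7068e-5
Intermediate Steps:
a = -50 (a = -5*10 = -50)
h(s, y) = (-5 + s)**2
1/(h(O, a) - 67741) = 1/((-5 + 297)**2 - 67741) = 1/(292**2 - 67741) = 1/(85264 - 67741) = 1/17523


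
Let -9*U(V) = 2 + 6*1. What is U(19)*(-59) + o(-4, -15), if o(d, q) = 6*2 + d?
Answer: 544/9 ≈ 60.444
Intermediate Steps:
o(d, q) = 12 + d
U(V) = -8/9 (U(V) = -(2 + 6*1)/9 = -(2 + 6)/9 = -⅑*8 = -8/9)
U(19)*(-59) + o(-4, -15) = -8/9*(-59) + (12 - 4) = 472/9 + 8 = 544/9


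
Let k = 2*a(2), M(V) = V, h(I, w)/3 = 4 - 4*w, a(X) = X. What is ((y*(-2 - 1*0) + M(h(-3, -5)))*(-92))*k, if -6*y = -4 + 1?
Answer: -26128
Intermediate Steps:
h(I, w) = 12 - 12*w (h(I, w) = 3*(4 - 4*w) = 12 - 12*w)
y = 1/2 (y = -(-4 + 1)/6 = -1/6*(-3) = 1/2 ≈ 0.50000)
k = 4 (k = 2*2 = 4)
((y*(-2 - 1*0) + M(h(-3, -5)))*(-92))*k = (((-2 - 1*0)/2 + (12 - 12*(-5)))*(-92))*4 = (((-2 + 0)/2 + (12 + 60))*(-92))*4 = (((1/2)*(-2) + 72)*(-92))*4 = ((-1 + 72)*(-92))*4 = (71*(-92))*4 = -6532*4 = -26128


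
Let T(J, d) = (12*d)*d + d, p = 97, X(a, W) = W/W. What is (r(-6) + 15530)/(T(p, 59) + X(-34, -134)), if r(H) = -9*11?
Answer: 15431/41832 ≈ 0.36888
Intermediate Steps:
X(a, W) = 1
r(H) = -99
T(J, d) = d + 12*d**2 (T(J, d) = 12*d**2 + d = d + 12*d**2)
(r(-6) + 15530)/(T(p, 59) + X(-34, -134)) = (-99 + 15530)/(59*(1 + 12*59) + 1) = 15431/(59*(1 + 708) + 1) = 15431/(59*709 + 1) = 15431/(41831 + 1) = 15431/41832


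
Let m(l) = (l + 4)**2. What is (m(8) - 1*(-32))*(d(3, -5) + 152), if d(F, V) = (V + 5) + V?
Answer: 25872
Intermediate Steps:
d(F, V) = 5 + 2*V (d(F, V) = (5 + V) + V = 5 + 2*V)
m(l) = (4 + l)**2
(m(8) - 1*(-32))*(d(3, -5) + 152) = ((4 + 8)**2 - 1*(-32))*((5 + 2*(-5)) + 152) = (12**2 + 32)*((5 - 10) + 152) = (144 + 32)*(-5 + 152) = 176*147 = 25872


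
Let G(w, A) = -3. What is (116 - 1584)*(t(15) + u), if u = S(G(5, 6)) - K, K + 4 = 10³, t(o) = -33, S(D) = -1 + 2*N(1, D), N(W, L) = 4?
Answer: 1500296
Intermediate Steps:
S(D) = 7 (S(D) = -1 + 2*4 = -1 + 8 = 7)
K = 996 (K = -4 + 10³ = -4 + 1000 = 996)
u = -989 (u = 7 - 1*996 = 7 - 996 = -989)
(116 - 1584)*(t(15) + u) = (116 - 1584)*(-33 - 989) = -1468*(-1022) = 1500296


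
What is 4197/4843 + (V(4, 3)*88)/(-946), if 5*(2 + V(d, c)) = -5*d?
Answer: 296703/208249 ≈ 1.4248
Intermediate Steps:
V(d, c) = -2 - d (V(d, c) = -2 + (-5*d)/5 = -2 - d)
4197/4843 + (V(4, 3)*88)/(-946) = 4197/4843 + ((-2 - 1*4)*88)/(-946) = 4197*(1/4843) + ((-2 - 4)*88)*(-1/946) = 4197/4843 - 6*88*(-1/946) = 4197/4843 - 528*(-1/946) = 4197/4843 + 24/43 = 296703/208249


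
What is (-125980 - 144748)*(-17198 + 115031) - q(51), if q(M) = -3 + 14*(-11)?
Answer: -26486132267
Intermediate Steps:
q(M) = -157 (q(M) = -3 - 154 = -157)
(-125980 - 144748)*(-17198 + 115031) - q(51) = (-125980 - 144748)*(-17198 + 115031) - 1*(-157) = -270728*97833 + 157 = -26486132424 + 157 = -26486132267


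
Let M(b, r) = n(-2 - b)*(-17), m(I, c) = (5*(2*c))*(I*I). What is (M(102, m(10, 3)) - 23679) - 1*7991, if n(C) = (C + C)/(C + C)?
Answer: -31687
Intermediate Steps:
n(C) = 1 (n(C) = (2*C)/((2*C)) = (2*C)*(1/(2*C)) = 1)
m(I, c) = 10*c*I² (m(I, c) = (10*c)*I² = 10*c*I²)
M(b, r) = -17 (M(b, r) = 1*(-17) = -17)
(M(102, m(10, 3)) - 23679) - 1*7991 = (-17 - 23679) - 1*7991 = -23696 - 7991 = -31687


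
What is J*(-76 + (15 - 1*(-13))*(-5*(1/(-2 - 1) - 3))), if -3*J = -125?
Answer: 146500/9 ≈ 16278.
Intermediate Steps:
J = 125/3 (J = -⅓*(-125) = 125/3 ≈ 41.667)
J*(-76 + (15 - 1*(-13))*(-5*(1/(-2 - 1) - 3))) = 125*(-76 + (15 - 1*(-13))*(-5*(1/(-2 - 1) - 3)))/3 = 125*(-76 + (15 + 13)*(-5*(1/(-3) - 3)))/3 = 125*(-76 + 28*(-5*(-⅓ - 3)))/3 = 125*(-76 + 28*(-5*(-10/3)))/3 = 125*(-76 + 28*(50/3))/3 = 125*(-76 + 1400/3)/3 = (125/3)*(1172/3) = 146500/9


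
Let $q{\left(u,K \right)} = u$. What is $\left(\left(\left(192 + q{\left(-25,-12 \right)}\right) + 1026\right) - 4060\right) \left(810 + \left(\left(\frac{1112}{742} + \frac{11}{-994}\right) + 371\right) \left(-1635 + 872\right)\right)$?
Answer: $\frac{6114891153653}{7526} \approx 8.125 \cdot 10^{8}$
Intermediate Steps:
$\left(\left(\left(192 + q{\left(-25,-12 \right)}\right) + 1026\right) - 4060\right) \left(810 + \left(\left(\frac{1112}{742} + \frac{11}{-994}\right) + 371\right) \left(-1635 + 872\right)\right) = \left(\left(\left(192 - 25\right) + 1026\right) - 4060\right) \left(810 + \left(\left(\frac{1112}{742} + \frac{11}{-994}\right) + 371\right) \left(-1635 + 872\right)\right) = \left(\left(167 + 1026\right) - 4060\right) \left(810 + \left(\left(1112 \cdot \frac{1}{742} + 11 \left(- \frac{1}{994}\right)\right) + 371\right) \left(-763\right)\right) = \left(1193 - 4060\right) \left(810 + \left(\left(\frac{556}{371} - \frac{11}{994}\right) + 371\right) \left(-763\right)\right) = - 2867 \left(810 + \left(\frac{78369}{52682} + 371\right) \left(-763\right)\right) = - 2867 \left(810 + \frac{19623391}{52682} \left(-763\right)\right) = - 2867 \left(810 - \frac{2138949619}{7526}\right) = \left(-2867\right) \left(- \frac{2132853559}{7526}\right) = \frac{6114891153653}{7526}$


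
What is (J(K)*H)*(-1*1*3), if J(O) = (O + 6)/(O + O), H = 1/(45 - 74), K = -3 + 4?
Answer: 21/58 ≈ 0.36207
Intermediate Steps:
K = 1
H = -1/29 (H = 1/(-29) = -1/29 ≈ -0.034483)
J(O) = (6 + O)/(2*O) (J(O) = (6 + O)/((2*O)) = (6 + O)*(1/(2*O)) = (6 + O)/(2*O))
(J(K)*H)*(-1*1*3) = (((½)*(6 + 1)/1)*(-1/29))*(-1*1*3) = (((½)*1*7)*(-1/29))*(-1*3) = ((7/2)*(-1/29))*(-3) = -7/58*(-3) = 21/58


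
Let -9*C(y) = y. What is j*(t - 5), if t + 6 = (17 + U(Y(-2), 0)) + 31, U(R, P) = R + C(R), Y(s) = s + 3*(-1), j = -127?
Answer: -37211/9 ≈ -4134.6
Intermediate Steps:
C(y) = -y/9
Y(s) = -3 + s (Y(s) = s - 3 = -3 + s)
U(R, P) = 8*R/9 (U(R, P) = R - R/9 = 8*R/9)
t = 338/9 (t = -6 + ((17 + 8*(-3 - 2)/9) + 31) = -6 + ((17 + (8/9)*(-5)) + 31) = -6 + ((17 - 40/9) + 31) = -6 + (113/9 + 31) = -6 + 392/9 = 338/9 ≈ 37.556)
j*(t - 5) = -127*(338/9 - 5) = -127*293/9 = -37211/9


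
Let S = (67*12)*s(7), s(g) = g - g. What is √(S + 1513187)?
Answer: √1513187 ≈ 1230.1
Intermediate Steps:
s(g) = 0
S = 0 (S = (67*12)*0 = 804*0 = 0)
√(S + 1513187) = √(0 + 1513187) = √1513187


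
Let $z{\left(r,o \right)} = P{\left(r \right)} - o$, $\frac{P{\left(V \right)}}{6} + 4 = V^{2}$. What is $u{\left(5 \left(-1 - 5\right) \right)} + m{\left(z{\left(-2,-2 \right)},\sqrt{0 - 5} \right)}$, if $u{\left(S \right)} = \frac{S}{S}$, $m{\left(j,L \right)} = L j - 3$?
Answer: $-2 + 2 i \sqrt{5} \approx -2.0 + 4.4721 i$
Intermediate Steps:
$P{\left(V \right)} = -24 + 6 V^{2}$
$z{\left(r,o \right)} = -24 - o + 6 r^{2}$ ($z{\left(r,o \right)} = \left(-24 + 6 r^{2}\right) - o = -24 - o + 6 r^{2}$)
$m{\left(j,L \right)} = -3 + L j$
$u{\left(S \right)} = 1$
$u{\left(5 \left(-1 - 5\right) \right)} + m{\left(z{\left(-2,-2 \right)},\sqrt{0 - 5} \right)} = 1 - \left(3 - \sqrt{0 - 5} \left(-24 - -2 + 6 \left(-2\right)^{2}\right)\right) = 1 - \left(3 - \sqrt{-5} \left(-24 + 2 + 6 \cdot 4\right)\right) = 1 - \left(3 - i \sqrt{5} \left(-24 + 2 + 24\right)\right) = 1 - \left(3 - i \sqrt{5} \cdot 2\right) = 1 - \left(3 - 2 i \sqrt{5}\right) = -2 + 2 i \sqrt{5}$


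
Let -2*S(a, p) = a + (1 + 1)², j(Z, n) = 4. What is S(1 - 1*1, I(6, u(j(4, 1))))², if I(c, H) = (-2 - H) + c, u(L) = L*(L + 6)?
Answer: 4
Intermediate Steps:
u(L) = L*(6 + L)
I(c, H) = -2 + c - H
S(a, p) = -2 - a/2 (S(a, p) = -(a + (1 + 1)²)/2 = -(a + 2²)/2 = -(a + 4)/2 = -(4 + a)/2 = -2 - a/2)
S(1 - 1*1, I(6, u(j(4, 1))))² = (-2 - (1 - 1*1)/2)² = (-2 - (1 - 1)/2)² = (-2 - ½*0)² = (-2 + 0)² = (-2)² = 4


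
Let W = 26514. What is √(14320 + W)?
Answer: √40834 ≈ 202.07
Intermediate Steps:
√(14320 + W) = √(14320 + 26514) = √40834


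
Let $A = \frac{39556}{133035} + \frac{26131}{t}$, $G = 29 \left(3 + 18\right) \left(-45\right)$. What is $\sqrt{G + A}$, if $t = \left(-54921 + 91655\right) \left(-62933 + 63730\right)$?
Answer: $\frac{i \sqrt{8484258930895519994308693890}}{556409346990} \approx 165.54 i$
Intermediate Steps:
$t = 29276998$ ($t = 36734 \cdot 797 = 29276998$)
$G = -27405$ ($G = 29 \cdot 21 \left(-45\right) = 609 \left(-45\right) = -27405$)
$A = \frac{1161557270473}{3894865428930}$ ($A = \frac{39556}{133035} + \frac{26131}{29276998} = \frac{1161557270473}{3894865428930} \approx 0.29823$)
$\sqrt{G + A} = \sqrt{-27405 + \frac{1161557270473}{3894865428930}} = \sqrt{- \frac{106737625522556177}{3894865428930}} = \frac{i \sqrt{8484258930895519994308693890}}{556409346990}$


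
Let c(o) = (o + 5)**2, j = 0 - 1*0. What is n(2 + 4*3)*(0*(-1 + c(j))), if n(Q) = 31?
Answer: 0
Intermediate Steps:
j = 0 (j = 0 + 0 = 0)
c(o) = (5 + o)**2
n(2 + 4*3)*(0*(-1 + c(j))) = 31*(0*(-1 + (5 + 0)**2)) = 31*(0*(-1 + 5**2)) = 31*(0*(-1 + 25)) = 31*(0*24) = 31*0 = 0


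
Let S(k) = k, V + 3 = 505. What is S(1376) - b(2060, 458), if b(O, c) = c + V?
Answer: 416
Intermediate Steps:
V = 502 (V = -3 + 505 = 502)
b(O, c) = 502 + c (b(O, c) = c + 502 = 502 + c)
S(1376) - b(2060, 458) = 1376 - (502 + 458) = 1376 - 1*960 = 1376 - 960 = 416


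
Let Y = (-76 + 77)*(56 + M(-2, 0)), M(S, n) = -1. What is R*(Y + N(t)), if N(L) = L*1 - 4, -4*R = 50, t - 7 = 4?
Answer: -775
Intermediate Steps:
t = 11 (t = 7 + 4 = 11)
R = -25/2 (R = -1/4*50 = -25/2 ≈ -12.500)
N(L) = -4 + L (N(L) = L - 4 = -4 + L)
Y = 55 (Y = (-76 + 77)*(56 - 1) = 1*55 = 55)
R*(Y + N(t)) = -25*(55 + (-4 + 11))/2 = -25*(55 + 7)/2 = -25/2*62 = -775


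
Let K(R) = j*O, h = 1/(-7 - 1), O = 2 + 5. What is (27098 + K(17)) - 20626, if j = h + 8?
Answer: 52217/8 ≈ 6527.1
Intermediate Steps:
O = 7
h = -⅛ (h = 1/(-8) = -⅛ ≈ -0.12500)
j = 63/8 (j = -⅛ + 8 = 63/8 ≈ 7.8750)
K(R) = 441/8 (K(R) = (63/8)*7 = 441/8)
(27098 + K(17)) - 20626 = (27098 + 441/8) - 20626 = 217225/8 - 20626 = 52217/8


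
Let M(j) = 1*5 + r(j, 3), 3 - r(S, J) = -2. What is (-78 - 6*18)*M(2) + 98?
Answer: -1762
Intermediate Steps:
r(S, J) = 5 (r(S, J) = 3 - 1*(-2) = 3 + 2 = 5)
M(j) = 10 (M(j) = 1*5 + 5 = 5 + 5 = 10)
(-78 - 6*18)*M(2) + 98 = (-78 - 6*18)*10 + 98 = (-78 - 1*108)*10 + 98 = (-78 - 108)*10 + 98 = -186*10 + 98 = -1860 + 98 = -1762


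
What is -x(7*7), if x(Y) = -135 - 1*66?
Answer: 201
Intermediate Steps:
x(Y) = -201 (x(Y) = -135 - 66 = -201)
-x(7*7) = -1*(-201) = 201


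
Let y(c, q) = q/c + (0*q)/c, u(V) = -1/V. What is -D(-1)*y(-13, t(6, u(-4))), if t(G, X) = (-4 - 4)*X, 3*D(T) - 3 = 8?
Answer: -22/39 ≈ -0.56410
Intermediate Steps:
D(T) = 11/3 (D(T) = 1 + (⅓)*8 = 1 + 8/3 = 11/3)
t(G, X) = -8*X
y(c, q) = q/c (y(c, q) = q/c + 0/c = q/c + 0 = q/c)
-D(-1)*y(-13, t(6, u(-4))) = -11*-(-8)/(-4)/(-13)/3 = -11*-(-8)*(-1)/4*(-1/13)/3 = -11*-8*¼*(-1/13)/3 = -11*(-2*(-1/13))/3 = -11*2/(3*13) = -1*22/39 = -22/39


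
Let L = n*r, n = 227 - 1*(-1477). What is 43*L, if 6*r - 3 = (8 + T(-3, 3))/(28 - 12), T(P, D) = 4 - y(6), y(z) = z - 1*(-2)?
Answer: 39689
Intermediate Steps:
y(z) = 2 + z (y(z) = z + 2 = 2 + z)
T(P, D) = -4 (T(P, D) = 4 - (2 + 6) = 4 - 1*8 = 4 - 8 = -4)
n = 1704 (n = 227 + 1477 = 1704)
r = 13/24 (r = ½ + ((8 - 4)/(28 - 12))/6 = ½ + (4/16)/6 = ½ + (4*(1/16))/6 = ½ + (⅙)*(¼) = ½ + 1/24 = 13/24 ≈ 0.54167)
L = 923 (L = 1704*(13/24) = 923)
43*L = 43*923 = 39689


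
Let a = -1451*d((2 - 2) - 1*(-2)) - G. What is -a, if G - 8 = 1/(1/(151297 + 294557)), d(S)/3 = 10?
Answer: 489392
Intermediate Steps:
d(S) = 30 (d(S) = 3*10 = 30)
G = 445862 (G = 8 + 1/(1/(151297 + 294557)) = 8 + 1/(1/445854) = 8 + 445854 = 445862)
a = -489392 (a = -1451*30 - 1*445862 = -43530 - 445862 = -489392)
-a = -1*(-489392) = 489392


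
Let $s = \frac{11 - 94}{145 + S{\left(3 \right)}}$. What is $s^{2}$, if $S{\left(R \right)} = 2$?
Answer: $\frac{6889}{21609} \approx 0.3188$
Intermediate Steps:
$s = - \frac{83}{147}$ ($s = \frac{11 - 94}{145 + 2} = - \frac{83}{147} \approx -0.56463$)
$s^{2} = \left(- \frac{83}{147}\right)^{2} = \frac{6889}{21609}$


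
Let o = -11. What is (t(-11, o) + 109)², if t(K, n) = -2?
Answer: 11449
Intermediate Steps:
(t(-11, o) + 109)² = (-2 + 109)² = 107² = 11449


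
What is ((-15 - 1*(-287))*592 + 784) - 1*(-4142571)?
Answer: 4304379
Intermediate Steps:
((-15 - 1*(-287))*592 + 784) - 1*(-4142571) = ((-15 + 287)*592 + 784) + 4142571 = (272*592 + 784) + 4142571 = (161024 + 784) + 4142571 = 161808 + 4142571 = 4304379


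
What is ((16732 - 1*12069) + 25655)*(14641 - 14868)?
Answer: -6882186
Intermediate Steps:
((16732 - 1*12069) + 25655)*(14641 - 14868) = ((16732 - 12069) + 25655)*(-227) = (4663 + 25655)*(-227) = 30318*(-227) = -6882186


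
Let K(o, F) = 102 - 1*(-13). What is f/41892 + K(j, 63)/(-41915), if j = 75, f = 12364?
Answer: 25670974/87795159 ≈ 0.29240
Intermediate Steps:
K(o, F) = 115 (K(o, F) = 102 + 13 = 115)
f/41892 + K(j, 63)/(-41915) = 12364/41892 + 115/(-41915) = 12364*(1/41892) + 115*(-1/41915) = 3091/10473 - 23/8383 = 25670974/87795159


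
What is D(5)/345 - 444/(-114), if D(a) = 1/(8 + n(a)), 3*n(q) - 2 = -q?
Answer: 178729/45885 ≈ 3.8951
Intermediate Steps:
n(q) = 2/3 - q/3 (n(q) = 2/3 + (-q)/3 = 2/3 - q/3)
D(a) = 1/(26/3 - a/3) (D(a) = 1/(8 + (2/3 - a/3)) = 1/(26/3 - a/3))
D(5)/345 - 444/(-114) = -3/(-26 + 5)/345 - 444/(-114) = -3/(-21)*(1/345) - 444*(-1/114) = -3*(-1/21)*(1/345) + 74/19 = (1/7)*(1/345) + 74/19 = 1/2415 + 74/19 = 178729/45885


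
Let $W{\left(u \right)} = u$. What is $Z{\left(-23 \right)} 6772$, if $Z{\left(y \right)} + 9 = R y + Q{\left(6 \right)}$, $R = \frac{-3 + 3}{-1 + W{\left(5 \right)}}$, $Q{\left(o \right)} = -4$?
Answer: $-88036$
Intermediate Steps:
$R = 0$ ($R = \frac{-3 + 3}{-1 + 5} = \frac{0}{4} = 0 \cdot \frac{1}{4} = 0$)
$Z{\left(y \right)} = -13$ ($Z{\left(y \right)} = -9 - \left(4 + 0 y\right) = -9 + \left(0 - 4\right) = -9 - 4 = -13$)
$Z{\left(-23 \right)} 6772 = \left(-13\right) 6772 = -88036$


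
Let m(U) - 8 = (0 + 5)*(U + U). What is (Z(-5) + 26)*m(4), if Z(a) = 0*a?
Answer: 1248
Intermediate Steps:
Z(a) = 0
m(U) = 8 + 10*U (m(U) = 8 + (0 + 5)*(U + U) = 8 + 5*(2*U) = 8 + 10*U)
(Z(-5) + 26)*m(4) = (0 + 26)*(8 + 10*4) = 26*(8 + 40) = 26*48 = 1248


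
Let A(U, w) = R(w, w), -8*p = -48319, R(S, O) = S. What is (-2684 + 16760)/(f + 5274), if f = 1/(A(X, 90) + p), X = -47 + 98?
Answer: 345136482/129315847 ≈ 2.6689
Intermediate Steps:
X = 51
p = 48319/8 (p = -⅛*(-48319) = 48319/8 ≈ 6039.9)
A(U, w) = w
f = 8/49039 (f = 1/(90 + 48319/8) = 1/(49039/8) = 8/49039 ≈ 0.00016314)
(-2684 + 16760)/(f + 5274) = (-2684 + 16760)/(8/49039 + 5274) = 14076/(258631694/49039) = 14076*(49039/258631694) = 345136482/129315847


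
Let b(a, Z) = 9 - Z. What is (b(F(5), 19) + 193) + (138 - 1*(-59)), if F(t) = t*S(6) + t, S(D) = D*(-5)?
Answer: 380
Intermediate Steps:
S(D) = -5*D
F(t) = -29*t (F(t) = t*(-5*6) + t = t*(-30) + t = -30*t + t = -29*t)
(b(F(5), 19) + 193) + (138 - 1*(-59)) = ((9 - 1*19) + 193) + (138 - 1*(-59)) = ((9 - 19) + 193) + (138 + 59) = (-10 + 193) + 197 = 183 + 197 = 380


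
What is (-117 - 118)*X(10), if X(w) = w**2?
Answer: -23500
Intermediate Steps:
(-117 - 118)*X(10) = (-117 - 118)*10**2 = -235*100 = -23500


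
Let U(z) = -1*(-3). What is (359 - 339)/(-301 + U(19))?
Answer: -10/149 ≈ -0.067114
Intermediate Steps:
U(z) = 3
(359 - 339)/(-301 + U(19)) = (359 - 339)/(-301 + 3) = 20/(-298) = 20*(-1/298) = -10/149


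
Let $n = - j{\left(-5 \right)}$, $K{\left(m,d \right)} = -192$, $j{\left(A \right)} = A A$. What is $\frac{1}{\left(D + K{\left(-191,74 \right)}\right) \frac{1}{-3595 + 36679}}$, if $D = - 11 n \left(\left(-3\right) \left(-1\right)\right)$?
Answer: $\frac{11028}{211} \approx 52.265$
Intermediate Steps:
$j{\left(A \right)} = A^{2}$
$n = -25$ ($n = - \left(-5\right)^{2} = \left(-1\right) 25 = -25$)
$D = 825$ ($D = \left(-11\right) \left(-25\right) \left(\left(-3\right) \left(-1\right)\right) = 275 \cdot 3 = 825$)
$\frac{1}{\left(D + K{\left(-191,74 \right)}\right) \frac{1}{-3595 + 36679}} = \frac{1}{\left(825 - 192\right) \frac{1}{-3595 + 36679}} = \frac{1}{633 \cdot \frac{1}{33084}} = \frac{1}{\frac{211}{11028}} = \frac{11028}{211}$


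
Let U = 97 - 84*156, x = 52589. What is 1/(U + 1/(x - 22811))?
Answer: -29778/387322445 ≈ -7.6882e-5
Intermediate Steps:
U = -13007 (U = 97 - 13104 = -13007)
1/(U + 1/(x - 22811)) = 1/(-13007 + 1/(52589 - 22811)) = 1/(-13007 + 1/29778) = 1/(-387322445/29778) = -29778/387322445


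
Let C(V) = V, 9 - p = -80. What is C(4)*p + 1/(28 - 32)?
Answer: 1423/4 ≈ 355.75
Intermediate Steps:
p = 89 (p = 9 - 1*(-80) = 9 + 80 = 89)
C(4)*p + 1/(28 - 32) = 4*89 + 1/(28 - 32) = 356 + 1/(-4) = 356 - ¼ = 1423/4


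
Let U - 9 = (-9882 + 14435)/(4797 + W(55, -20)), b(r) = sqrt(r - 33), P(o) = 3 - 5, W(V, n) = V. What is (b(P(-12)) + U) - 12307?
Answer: -59665343/4852 + I*sqrt(35) ≈ -12297.0 + 5.9161*I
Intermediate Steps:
P(o) = -2
b(r) = sqrt(-33 + r)
U = 48221/4852 (U = 9 + (-9882 + 14435)/(4797 + 55) = 9 + 4553/4852 = 48221/4852 ≈ 9.9384)
(b(P(-12)) + U) - 12307 = (sqrt(-33 - 2) + 48221/4852) - 12307 = (sqrt(-35) + 48221/4852) - 12307 = (I*sqrt(35) + 48221/4852) - 12307 = (48221/4852 + I*sqrt(35)) - 12307 = -59665343/4852 + I*sqrt(35)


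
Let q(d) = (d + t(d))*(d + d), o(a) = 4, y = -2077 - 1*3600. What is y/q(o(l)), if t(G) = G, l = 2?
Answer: -5677/64 ≈ -88.703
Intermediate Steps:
y = -5677 (y = -2077 - 3600 = -5677)
q(d) = 4*d**2 (q(d) = (d + d)*(d + d) = (2*d)*(2*d) = 4*d**2)
y/q(o(l)) = -5677/(4*4**2) = -5677/(4*16) = -5677/64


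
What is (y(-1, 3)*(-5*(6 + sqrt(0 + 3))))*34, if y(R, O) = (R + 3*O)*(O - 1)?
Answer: -16320 - 2720*sqrt(3) ≈ -21031.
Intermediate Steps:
y(R, O) = (-1 + O)*(R + 3*O) (y(R, O) = (R + 3*O)*(-1 + O) = (-1 + O)*(R + 3*O))
(y(-1, 3)*(-5*(6 + sqrt(0 + 3))))*34 = ((-1*(-1) - 3*3 + 3*3**2 + 3*(-1))*(-5*(6 + sqrt(0 + 3))))*34 = ((1 - 9 + 3*9 - 3)*(-5*(6 + sqrt(3))))*34 = ((1 - 9 + 27 - 3)*(-30 - 5*sqrt(3)))*34 = (16*(-30 - 5*sqrt(3)))*34 = (-480 - 80*sqrt(3))*34 = -16320 - 2720*sqrt(3)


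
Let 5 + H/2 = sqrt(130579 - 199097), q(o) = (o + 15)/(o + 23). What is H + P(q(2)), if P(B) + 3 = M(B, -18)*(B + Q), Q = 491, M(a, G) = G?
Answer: -221581/25 + 2*I*sqrt(68518) ≈ -8863.2 + 523.52*I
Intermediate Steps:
q(o) = (15 + o)/(23 + o)
P(B) = -8841 - 18*B (P(B) = -3 - 18*(B + 491) = -3 - 18*(491 + B) = -3 + (-8838 - 18*B) = -8841 - 18*B)
H = -10 + 2*I*sqrt(68518) (H = -10 + 2*sqrt(130579 - 199097) = -10 + 2*sqrt(-68518) = -10 + 2*(I*sqrt(68518)) = -10 + 2*I*sqrt(68518) ≈ -10.0 + 523.52*I)
H + P(q(2)) = (-10 + 2*I*sqrt(68518)) + (-8841 - 18*(15 + 2)/(23 + 2)) = (-10 + 2*I*sqrt(68518)) + (-8841 - 18*17/25) = (-10 + 2*I*sqrt(68518)) + (-8841 - 306/25) = (-10 + 2*I*sqrt(68518)) - 221331/25 = -221581/25 + 2*I*sqrt(68518)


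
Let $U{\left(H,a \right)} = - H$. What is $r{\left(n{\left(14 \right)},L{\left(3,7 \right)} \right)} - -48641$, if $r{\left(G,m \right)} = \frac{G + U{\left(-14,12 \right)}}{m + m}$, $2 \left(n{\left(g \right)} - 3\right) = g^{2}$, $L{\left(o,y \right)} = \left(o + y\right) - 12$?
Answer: $\frac{194449}{4} \approx 48612.0$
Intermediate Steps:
$L{\left(o,y \right)} = -12 + o + y$
$n{\left(g \right)} = 3 + \frac{g^{2}}{2}$
$r{\left(G,m \right)} = \frac{14 + G}{2 m}$ ($r{\left(G,m \right)} = \frac{G - -14}{m + m} = \frac{G + 14}{2 m} = \left(14 + G\right) \frac{1}{2 m} = \frac{14 + G}{2 m}$)
$r{\left(n{\left(14 \right)},L{\left(3,7 \right)} \right)} - -48641 = \frac{14 + \left(3 + \frac{14^{2}}{2}\right)}{2 \left(-12 + 3 + 7\right)} - -48641 = \frac{14 + \left(3 + \frac{1}{2} \cdot 196\right)}{2 \left(-2\right)} + 48641 = \frac{1}{2} \left(- \frac{1}{2}\right) \left(14 + \left(3 + 98\right)\right) + 48641 = \frac{1}{2} \left(- \frac{1}{2}\right) \left(14 + 101\right) + 48641 = \frac{1}{2} \left(- \frac{1}{2}\right) 115 + 48641 = - \frac{115}{4} + 48641 = \frac{194449}{4}$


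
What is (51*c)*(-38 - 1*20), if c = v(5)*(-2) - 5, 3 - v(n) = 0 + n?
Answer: 2958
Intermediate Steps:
v(n) = 3 - n (v(n) = 3 - (0 + n) = 3 - n)
c = -1 (c = (3 - 1*5)*(-2) - 5 = (3 - 5)*(-2) - 5 = -2*(-2) - 5 = 4 - 5 = -1)
(51*c)*(-38 - 1*20) = (51*(-1))*(-38 - 1*20) = -51*(-38 - 20) = -51*(-58) = 2958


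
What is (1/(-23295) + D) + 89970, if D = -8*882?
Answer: 1931481629/23295 ≈ 82914.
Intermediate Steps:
D = -7056
(1/(-23295) + D) + 89970 = (1/(-23295) - 7056) + 89970 = (-1/23295 - 7056) + 89970 = -164369521/23295 + 89970 = 1931481629/23295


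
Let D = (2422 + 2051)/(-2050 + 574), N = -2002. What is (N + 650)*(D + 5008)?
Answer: -277435470/41 ≈ -6.7667e+6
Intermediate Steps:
D = -497/164 (D = 4473/(-1476) = 4473*(-1/1476) = -497/164 ≈ -3.0305)
(N + 650)*(D + 5008) = (-2002 + 650)*(-497/164 + 5008) = -1352*820815/164 = -277435470/41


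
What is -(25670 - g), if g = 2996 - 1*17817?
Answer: -40491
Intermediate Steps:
g = -14821 (g = 2996 - 17817 = -14821)
-(25670 - g) = -(25670 - 1*(-14821)) = -(25670 + 14821) = -1*40491 = -40491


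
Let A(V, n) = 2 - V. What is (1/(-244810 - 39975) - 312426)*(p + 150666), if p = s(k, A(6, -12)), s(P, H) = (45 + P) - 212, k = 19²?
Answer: -2684530721336692/56957 ≈ -4.7133e+10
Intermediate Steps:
k = 361
s(P, H) = -167 + P
p = 194 (p = -167 + 361 = 194)
(1/(-244810 - 39975) - 312426)*(p + 150666) = (1/(-244810 - 39975) - 312426)*(194 + 150666) = (1/(-284785) - 312426)*150860 = (-1/284785 - 312426)*150860 = -88974238411/284785*150860 = -2684530721336692/56957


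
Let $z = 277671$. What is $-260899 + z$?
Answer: $16772$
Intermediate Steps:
$-260899 + z = -260899 + 277671 = 16772$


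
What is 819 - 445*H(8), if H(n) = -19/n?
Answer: 15007/8 ≈ 1875.9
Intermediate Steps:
819 - 445*H(8) = 819 - (-8455)/8 = 819 - 445*(-19/8) = 819 + 8455/8 = 15007/8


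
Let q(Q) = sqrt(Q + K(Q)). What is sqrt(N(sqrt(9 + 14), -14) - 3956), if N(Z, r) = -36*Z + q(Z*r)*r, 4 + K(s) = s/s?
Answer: sqrt(-3956 - 36*sqrt(23) - 14*sqrt(-3 - 14*sqrt(23))) ≈ 0.9123 - 64.261*I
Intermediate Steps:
K(s) = -3 (K(s) = -4 + s/s = -4 + 1 = -3)
q(Q) = sqrt(-3 + Q) (q(Q) = sqrt(Q - 3) = sqrt(-3 + Q))
N(Z, r) = -36*Z + r*sqrt(-3 + Z*r) (N(Z, r) = -36*Z + sqrt(-3 + Z*r)*r = -36*Z + r*sqrt(-3 + Z*r))
sqrt(N(sqrt(9 + 14), -14) - 3956) = sqrt((-36*sqrt(9 + 14) - 14*sqrt(-3 + sqrt(9 + 14)*(-14))) - 3956) = sqrt((-36*sqrt(23) - 14*sqrt(-3 + sqrt(23)*(-14))) - 3956) = sqrt((-36*sqrt(23) - 14*sqrt(-3 - 14*sqrt(23))) - 3956) = sqrt(-3956 - 36*sqrt(23) - 14*sqrt(-3 - 14*sqrt(23)))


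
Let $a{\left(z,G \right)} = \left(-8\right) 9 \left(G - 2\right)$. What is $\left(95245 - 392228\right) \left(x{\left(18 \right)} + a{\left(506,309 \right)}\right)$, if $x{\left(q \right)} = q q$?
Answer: $6468289740$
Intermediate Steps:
$x{\left(q \right)} = q^{2}$
$a{\left(z,G \right)} = 144 - 72 G$ ($a{\left(z,G \right)} = - 72 \left(-2 + G\right) = 144 - 72 G$)
$\left(95245 - 392228\right) \left(x{\left(18 \right)} + a{\left(506,309 \right)}\right) = \left(95245 - 392228\right) \left(18^{2} + \left(144 - 22248\right)\right) = - 296983 \left(324 + \left(144 - 22248\right)\right) = - 296983 \left(324 - 22104\right) = \left(-296983\right) \left(-21780\right) = 6468289740$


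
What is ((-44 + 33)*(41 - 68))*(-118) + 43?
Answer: -35003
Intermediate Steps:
((-44 + 33)*(41 - 68))*(-118) + 43 = -11*(-27)*(-118) + 43 = 297*(-118) + 43 = -35046 + 43 = -35003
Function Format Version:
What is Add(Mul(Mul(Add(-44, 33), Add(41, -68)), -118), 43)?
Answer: -35003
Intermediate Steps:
Add(Mul(Mul(Add(-44, 33), Add(41, -68)), -118), 43) = Add(Mul(Mul(-11, -27), -118), 43) = Add(Mul(297, -118), 43) = Add(-35046, 43) = -35003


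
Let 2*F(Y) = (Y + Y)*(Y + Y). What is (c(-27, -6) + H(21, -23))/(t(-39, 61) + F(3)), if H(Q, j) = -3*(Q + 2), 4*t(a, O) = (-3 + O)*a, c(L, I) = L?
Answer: 64/365 ≈ 0.17534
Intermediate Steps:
F(Y) = 2*Y² (F(Y) = ((Y + Y)*(Y + Y))/2 = ((2*Y)*(2*Y))/2 = (4*Y²)/2 = 2*Y²)
t(a, O) = a*(-3 + O)/4 (t(a, O) = ((-3 + O)*a)/4 = (a*(-3 + O))/4 = a*(-3 + O)/4)
H(Q, j) = -6 - 3*Q (H(Q, j) = -3*(2 + Q) = -6 - 3*Q)
(c(-27, -6) + H(21, -23))/(t(-39, 61) + F(3)) = (-27 + (-6 - 3*21))/((¼)*(-39)*(-3 + 61) + 2*3²) = (-27 + (-6 - 63))/((¼)*(-39)*58 + 2*9) = (-27 - 69)/(-1131/2 + 18) = -96/(-1095/2) = -96*(-2/1095) = 64/365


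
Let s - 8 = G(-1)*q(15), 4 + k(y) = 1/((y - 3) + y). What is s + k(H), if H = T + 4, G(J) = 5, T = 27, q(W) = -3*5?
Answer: -4188/59 ≈ -70.983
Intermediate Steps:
q(W) = -15
H = 31 (H = 27 + 4 = 31)
k(y) = -4 + 1/(-3 + 2*y) (k(y) = -4 + 1/((y - 3) + y) = -4 + 1/((-3 + y) + y) = -4 + 1/(-3 + 2*y))
s = -67 (s = 8 + 5*(-15) = 8 - 75 = -67)
s + k(H) = -67 + (13 - 8*31)/(-3 + 2*31) = -67 + (13 - 248)/(-3 + 62) = -67 - 235/59 = -4188/59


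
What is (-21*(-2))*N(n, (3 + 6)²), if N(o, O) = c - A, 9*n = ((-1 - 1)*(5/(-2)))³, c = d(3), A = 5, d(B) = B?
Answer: -84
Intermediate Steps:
c = 3
n = 125/9 (n = ((-1 - 1)*(5/(-2)))³/9 = (-10*(-1)/2)³/9 = (-2*(-5/2))³/9 = (⅑)*5³ = (⅑)*125 = 125/9 ≈ 13.889)
N(o, O) = -2 (N(o, O) = 3 - 1*5 = 3 - 5 = -2)
(-21*(-2))*N(n, (3 + 6)²) = -21*(-2)*(-2) = 42*(-2) = -84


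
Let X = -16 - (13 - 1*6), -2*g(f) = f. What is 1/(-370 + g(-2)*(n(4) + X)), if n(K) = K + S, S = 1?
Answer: -1/388 ≈ -0.0025773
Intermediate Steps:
g(f) = -f/2
n(K) = 1 + K (n(K) = K + 1 = 1 + K)
X = -23 (X = -16 - (13 - 6) = -16 - 1*7 = -16 - 7 = -23)
1/(-370 + g(-2)*(n(4) + X)) = 1/(-370 + (-½*(-2))*((1 + 4) - 23)) = 1/(-370 + 1*(5 - 23)) = 1/(-370 + 1*(-18)) = 1/(-370 - 18) = 1/(-388) = -1/388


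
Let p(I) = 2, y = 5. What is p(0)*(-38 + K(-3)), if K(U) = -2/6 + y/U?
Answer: -80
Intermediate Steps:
K(U) = -⅓ + 5/U (K(U) = -2/6 + 5/U = -2*⅙ + 5/U = -⅓ + 5/U)
p(0)*(-38 + K(-3)) = 2*(-38 + (⅓)*(15 - 1*(-3))/(-3)) = 2*(-38 + (⅓)*(-⅓)*(15 + 3)) = 2*(-38 + (⅓)*(-⅓)*18) = 2*(-38 - 2) = 2*(-40) = -80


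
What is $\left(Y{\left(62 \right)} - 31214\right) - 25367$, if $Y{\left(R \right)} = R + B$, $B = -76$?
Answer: $-56595$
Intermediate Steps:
$Y{\left(R \right)} = -76 + R$ ($Y{\left(R \right)} = R - 76 = -76 + R$)
$\left(Y{\left(62 \right)} - 31214\right) - 25367 = \left(\left(-76 + 62\right) - 31214\right) - 25367 = \left(-14 - 31214\right) - 25367 = -31228 - 25367 = -56595$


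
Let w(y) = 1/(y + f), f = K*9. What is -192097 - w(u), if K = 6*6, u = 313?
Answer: -122365790/637 ≈ -1.9210e+5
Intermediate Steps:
K = 36
f = 324 (f = 36*9 = 324)
w(y) = 1/(324 + y) (w(y) = 1/(y + 324) = 1/(324 + y))
-192097 - w(u) = -192097 - 1/(324 + 313) = -192097 - 1/637 = -122365790/637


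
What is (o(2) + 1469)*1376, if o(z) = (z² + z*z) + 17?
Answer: 2055744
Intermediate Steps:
o(z) = 17 + 2*z² (o(z) = (z² + z²) + 17 = 2*z² + 17 = 17 + 2*z²)
(o(2) + 1469)*1376 = ((17 + 2*2²) + 1469)*1376 = ((17 + 2*4) + 1469)*1376 = ((17 + 8) + 1469)*1376 = (25 + 1469)*1376 = 1494*1376 = 2055744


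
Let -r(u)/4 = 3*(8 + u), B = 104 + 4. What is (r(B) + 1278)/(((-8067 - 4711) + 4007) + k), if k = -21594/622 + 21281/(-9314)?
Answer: 110072852/8504577961 ≈ 0.012943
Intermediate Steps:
B = 108
k = -107181649/2896654 (k = -21594*1/622 + 21281*(-1/9314) = -10797/311 - 21281/9314 = -107181649/2896654 ≈ -37.002)
r(u) = -96 - 12*u (r(u) = -12*(8 + u) = -4*(24 + 3*u) = -96 - 12*u)
(r(B) + 1278)/(((-8067 - 4711) + 4007) + k) = ((-96 - 12*108) + 1278)/(((-8067 - 4711) + 4007) - 107181649/2896654) = ((-96 - 1296) + 1278)/((-12778 + 4007) - 107181649/2896654) = (-1392 + 1278)/(-8771 - 107181649/2896654) = -114/(-25513733883/2896654) = -114*(-2896654/25513733883) = 110072852/8504577961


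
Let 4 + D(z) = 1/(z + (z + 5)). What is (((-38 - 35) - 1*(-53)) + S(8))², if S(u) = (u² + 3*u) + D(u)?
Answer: 1809025/441 ≈ 4102.1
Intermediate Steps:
D(z) = -4 + 1/(5 + 2*z) (D(z) = -4 + 1/(z + (z + 5)) = -4 + 1/(z + (5 + z)) = -4 + 1/(5 + 2*z))
S(u) = u² + 3*u + (-19 - 8*u)/(5 + 2*u) (S(u) = (u² + 3*u) + (-19 - 8*u)/(5 + 2*u) = u² + 3*u + (-19 - 8*u)/(5 + 2*u))
(((-38 - 35) - 1*(-53)) + S(8))² = (((-38 - 35) - 1*(-53)) + (-19 - 8*8 + 8*(3 + 8)*(5 + 2*8))/(5 + 2*8))² = ((-73 + 53) + (-19 - 64 + 8*11*(5 + 16))/(5 + 16))² = (-20 + (-19 - 64 + 8*11*21)/21)² = (-20 + (-19 - 64 + 1848)/21)² = (-20 + (1/21)*1765)² = (-20 + 1765/21)² = (1345/21)² = 1809025/441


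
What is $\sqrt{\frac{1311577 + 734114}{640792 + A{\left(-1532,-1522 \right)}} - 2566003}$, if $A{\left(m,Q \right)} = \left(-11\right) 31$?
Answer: $\frac{i \sqrt{1052515342774569562}}{640451} \approx 1601.9 i$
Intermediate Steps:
$A{\left(m,Q \right)} = -341$
$\sqrt{\frac{1311577 + 734114}{640792 + A{\left(-1532,-1522 \right)}} - 2566003} = \sqrt{\frac{1311577 + 734114}{640792 - 341} - 2566003} = \sqrt{\frac{2045691}{640451} - 2566003} = \sqrt{- \frac{1643397141662}{640451}} = \frac{i \sqrt{1052515342774569562}}{640451}$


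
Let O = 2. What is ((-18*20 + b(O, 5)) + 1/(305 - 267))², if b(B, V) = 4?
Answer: 182979729/1444 ≈ 1.2672e+5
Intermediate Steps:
((-18*20 + b(O, 5)) + 1/(305 - 267))² = ((-18*20 + 4) + 1/(305 - 267))² = ((-360 + 4) + 1/38)² = (-356 + 1/38)² = (-13527/38)² = 182979729/1444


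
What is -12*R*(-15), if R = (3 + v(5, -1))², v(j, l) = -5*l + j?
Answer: 30420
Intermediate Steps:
v(j, l) = j - 5*l
R = 169 (R = (3 + (5 - 5*(-1)))² = (3 + (5 + 5))² = (3 + 10)² = 13² = 169)
-12*R*(-15) = -12*169*(-15) = -2028*(-15) = 30420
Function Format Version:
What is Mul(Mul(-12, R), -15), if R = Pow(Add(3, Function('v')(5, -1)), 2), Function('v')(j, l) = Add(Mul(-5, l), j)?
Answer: 30420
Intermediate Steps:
Function('v')(j, l) = Add(j, Mul(-5, l))
R = 169 (R = Pow(Add(3, Add(5, Mul(-5, -1))), 2) = Pow(Add(3, Add(5, 5)), 2) = Pow(Add(3, 10), 2) = Pow(13, 2) = 169)
Mul(Mul(-12, R), -15) = Mul(Mul(-12, 169), -15) = Mul(-2028, -15) = 30420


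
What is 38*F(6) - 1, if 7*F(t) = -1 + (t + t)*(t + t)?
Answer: 5427/7 ≈ 775.29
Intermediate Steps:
F(t) = -1/7 + 4*t**2/7 (F(t) = (-1 + (t + t)*(t + t))/7 = (-1 + (2*t)*(2*t))/7 = (-1 + 4*t**2)/7 = -1/7 + 4*t**2/7)
38*F(6) - 1 = 38*(-1/7 + (4/7)*6**2) - 1 = 38*(-1/7 + (4/7)*36) - 1 = 38*(-1/7 + 144/7) - 1 = 38*(143/7) - 1 = 5434/7 - 1 = 5427/7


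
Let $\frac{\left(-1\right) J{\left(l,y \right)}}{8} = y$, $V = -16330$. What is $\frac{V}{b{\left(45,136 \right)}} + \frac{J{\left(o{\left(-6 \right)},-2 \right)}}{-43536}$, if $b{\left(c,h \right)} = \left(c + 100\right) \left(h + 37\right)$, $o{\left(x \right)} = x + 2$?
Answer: $- \frac{8891803}{13651257} \approx -0.65135$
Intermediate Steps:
$o{\left(x \right)} = 2 + x$
$J{\left(l,y \right)} = - 8 y$
$b{\left(c,h \right)} = \left(37 + h\right) \left(100 + c\right)$ ($b{\left(c,h \right)} = \left(100 + c\right) \left(37 + h\right) = \left(37 + h\right) \left(100 + c\right)$)
$\frac{V}{b{\left(45,136 \right)}} + \frac{J{\left(o{\left(-6 \right)},-2 \right)}}{-43536} = - \frac{16330}{3700 + 37 \cdot 45 + 100 \cdot 136 + 45 \cdot 136} + \frac{\left(-8\right) \left(-2\right)}{-43536} = - \frac{16330}{3700 + 1665 + 13600 + 6120} + 16 \left(- \frac{1}{43536}\right) = - \frac{16330}{25085} - \frac{1}{2721} = \left(-16330\right) \frac{1}{25085} - \frac{1}{2721} = - \frac{3266}{5017} - \frac{1}{2721} = - \frac{8891803}{13651257}$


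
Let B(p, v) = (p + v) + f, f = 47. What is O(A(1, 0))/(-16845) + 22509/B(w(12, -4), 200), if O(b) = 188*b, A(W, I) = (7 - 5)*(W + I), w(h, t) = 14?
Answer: 42118441/488505 ≈ 86.219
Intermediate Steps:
A(W, I) = 2*I + 2*W (A(W, I) = 2*(I + W) = 2*I + 2*W)
B(p, v) = 47 + p + v (B(p, v) = (p + v) + 47 = 47 + p + v)
O(A(1, 0))/(-16845) + 22509/B(w(12, -4), 200) = (188*(2*0 + 2*1))/(-16845) + 22509/(47 + 14 + 200) = (188*(0 + 2))*(-1/16845) + 22509/261 = (188*2)*(-1/16845) + 22509*(1/261) = 376*(-1/16845) + 2501/29 = -376/16845 + 2501/29 = 42118441/488505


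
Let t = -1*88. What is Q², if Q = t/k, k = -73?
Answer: 7744/5329 ≈ 1.4532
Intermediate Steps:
t = -88
Q = 88/73 (Q = -88/(-73) = -88*(-1/73) = 88/73 ≈ 1.2055)
Q² = (88/73)² = 7744/5329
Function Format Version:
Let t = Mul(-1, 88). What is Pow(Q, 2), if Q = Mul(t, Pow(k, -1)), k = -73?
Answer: Rational(7744, 5329) ≈ 1.4532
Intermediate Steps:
t = -88
Q = Rational(88, 73) (Q = Mul(-88, Pow(-73, -1)) = Mul(-88, Rational(-1, 73)) = Rational(88, 73) ≈ 1.2055)
Pow(Q, 2) = Pow(Rational(88, 73), 2) = Rational(7744, 5329)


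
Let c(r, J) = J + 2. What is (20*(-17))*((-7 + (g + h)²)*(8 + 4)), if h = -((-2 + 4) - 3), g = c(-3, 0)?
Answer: -8160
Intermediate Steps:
c(r, J) = 2 + J
g = 2 (g = 2 + 0 = 2)
h = 1 (h = -(2 - 3) = -1*(-1) = 1)
(20*(-17))*((-7 + (g + h)²)*(8 + 4)) = (20*(-17))*((-7 + (2 + 1)²)*(8 + 4)) = -340*(-7 + 3²)*12 = -340*(-7 + 9)*12 = -680*12 = -340*24 = -8160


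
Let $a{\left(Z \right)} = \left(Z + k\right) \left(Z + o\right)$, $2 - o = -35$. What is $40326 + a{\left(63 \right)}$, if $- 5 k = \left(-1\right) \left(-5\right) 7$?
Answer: $45926$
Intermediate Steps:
$o = 37$ ($o = 2 - -35 = 2 + 35 = 37$)
$k = -7$ ($k = - \frac{\left(-1\right) \left(-5\right) 7}{5} = - \frac{5 \cdot 7}{5} = \left(- \frac{1}{5}\right) 35 = -7$)
$a{\left(Z \right)} = \left(-7 + Z\right) \left(37 + Z\right)$ ($a{\left(Z \right)} = \left(Z - 7\right) \left(Z + 37\right) = \left(-7 + Z\right) \left(37 + Z\right)$)
$40326 + a{\left(63 \right)} = 40326 + \left(-259 + 63^{2} + 30 \cdot 63\right) = 40326 + \left(-259 + 3969 + 1890\right) = 40326 + 5600 = 45926$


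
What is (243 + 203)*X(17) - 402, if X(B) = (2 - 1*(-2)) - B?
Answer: -6200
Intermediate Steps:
X(B) = 4 - B (X(B) = (2 + 2) - B = 4 - B)
(243 + 203)*X(17) - 402 = (243 + 203)*(4 - 1*17) - 402 = 446*(4 - 17) - 402 = 446*(-13) - 402 = -5798 - 402 = -6200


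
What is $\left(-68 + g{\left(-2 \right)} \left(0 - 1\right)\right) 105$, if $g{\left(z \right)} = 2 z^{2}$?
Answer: $-7980$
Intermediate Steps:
$\left(-68 + g{\left(-2 \right)} \left(0 - 1\right)\right) 105 = \left(-68 + 2 \left(-2\right)^{2} \left(0 - 1\right)\right) 105 = \left(-68 + 2 \cdot 4 \left(-1\right)\right) 105 = \left(-68 + 8 \left(-1\right)\right) 105 = \left(-68 - 8\right) 105 = \left(-76\right) 105 = -7980$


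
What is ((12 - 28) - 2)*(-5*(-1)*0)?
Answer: 0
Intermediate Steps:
((12 - 28) - 2)*(-5*(-1)*0) = (-16 - 2)*(5*0) = -18*0 = 0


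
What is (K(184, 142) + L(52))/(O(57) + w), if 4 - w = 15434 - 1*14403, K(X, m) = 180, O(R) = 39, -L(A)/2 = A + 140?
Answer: 51/247 ≈ 0.20648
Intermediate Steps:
L(A) = -280 - 2*A (L(A) = -2*(A + 140) = -2*(140 + A) = -280 - 2*A)
w = -1027 (w = 4 - (15434 - 1*14403) = 4 - (15434 - 14403) = 4 - 1*1031 = 4 - 1031 = -1027)
(K(184, 142) + L(52))/(O(57) + w) = (180 + (-280 - 2*52))/(39 - 1027) = (180 + (-280 - 104))/(-988) = (180 - 384)*(-1/988) = -204*(-1/988) = 51/247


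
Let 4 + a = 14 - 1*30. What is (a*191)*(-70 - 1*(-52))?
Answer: 68760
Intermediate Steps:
a = -20 (a = -4 + (14 - 1*30) = -4 + (14 - 30) = -4 - 16 = -20)
(a*191)*(-70 - 1*(-52)) = (-20*191)*(-70 - 1*(-52)) = -3820*(-70 + 52) = -3820*(-18) = 68760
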